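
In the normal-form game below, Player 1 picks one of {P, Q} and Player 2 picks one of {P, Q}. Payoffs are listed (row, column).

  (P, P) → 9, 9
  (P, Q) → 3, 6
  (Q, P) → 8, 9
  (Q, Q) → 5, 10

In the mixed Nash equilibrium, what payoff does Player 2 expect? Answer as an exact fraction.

Player 1 mixes with probability p on P, chosen so Player 2 is indifferent: 9p + 9(1−p) = 6p + 10(1−p) gives p = 1/4.
Player 2's expected payoff is 9·1/4 + 9·3/4 = 9.

9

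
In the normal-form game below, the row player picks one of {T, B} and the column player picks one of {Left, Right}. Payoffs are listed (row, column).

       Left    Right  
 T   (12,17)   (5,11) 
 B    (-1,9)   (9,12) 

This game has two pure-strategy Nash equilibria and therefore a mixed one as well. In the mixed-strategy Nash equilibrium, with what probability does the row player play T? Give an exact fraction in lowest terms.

1/3

The row player's mix p on T must make the column player indifferent between Left and Right.
The column player's payoff from Left: 17p + 9(1−p). From Right: 11p + 12(1−p).
Set equal: 6p = 3(1−p) → p = 3/9 = 1/3.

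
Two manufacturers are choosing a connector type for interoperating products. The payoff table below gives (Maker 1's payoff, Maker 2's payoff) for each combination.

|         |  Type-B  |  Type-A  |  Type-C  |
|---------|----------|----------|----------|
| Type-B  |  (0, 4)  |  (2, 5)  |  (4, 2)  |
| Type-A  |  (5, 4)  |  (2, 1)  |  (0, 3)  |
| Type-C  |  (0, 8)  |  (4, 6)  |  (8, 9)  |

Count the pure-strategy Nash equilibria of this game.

(Type-A, Type-B): Maker 1 gets 5 (best alternative 0); Maker 2 gets 4 (best alternative 3). Neither deviates — NE.
Both Type-C: Maker 1 gets 8 (best alternative 4); Maker 2 gets 9 (best alternative 8). Neither deviates — NE.
Both Type-A is not a NE: Maker 1 would switch to Type-C (4 > 2).
No other cell survives both best-response checks, so there are 2 pure NE.

2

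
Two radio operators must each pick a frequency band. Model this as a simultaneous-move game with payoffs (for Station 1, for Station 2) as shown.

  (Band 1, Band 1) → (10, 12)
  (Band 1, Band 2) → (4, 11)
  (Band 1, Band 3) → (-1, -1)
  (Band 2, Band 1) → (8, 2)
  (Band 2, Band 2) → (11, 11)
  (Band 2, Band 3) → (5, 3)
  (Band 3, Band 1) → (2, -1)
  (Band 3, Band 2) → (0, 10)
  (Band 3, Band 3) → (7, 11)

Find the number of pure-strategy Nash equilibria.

Both Band 1: Station 1 gets 10 (best alternative 8); Station 2 gets 12 (best alternative 11). Neither deviates — NE.
Both Band 2: Station 1 gets 11 (best alternative 4); Station 2 gets 11 (best alternative 3). Neither deviates — NE.
Both Band 3: Station 1 gets 7 (best alternative 5); Station 2 gets 11 (best alternative 10). Neither deviates — NE.
(Band 3, Band 2) is not a NE: Station 1 would switch to Band 2 (11 > 0).
No other cell survives both best-response checks, so there are 3 pure NE.

3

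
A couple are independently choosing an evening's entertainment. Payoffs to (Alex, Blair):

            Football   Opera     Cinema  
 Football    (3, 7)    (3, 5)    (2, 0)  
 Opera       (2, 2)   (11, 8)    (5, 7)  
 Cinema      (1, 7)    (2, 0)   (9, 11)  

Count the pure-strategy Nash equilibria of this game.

Both Football: Alex gets 3 (best alternative 2); Blair gets 7 (best alternative 5). Neither deviates — NE.
Both Opera: Alex gets 11 (best alternative 3); Blair gets 8 (best alternative 7). Neither deviates — NE.
Both Cinema: Alex gets 9 (best alternative 5); Blair gets 11 (best alternative 7). Neither deviates — NE.
(Opera, Cinema) is not a NE: Alex would switch to Cinema (9 > 5).
No other cell survives both best-response checks, so there are 3 pure NE.

3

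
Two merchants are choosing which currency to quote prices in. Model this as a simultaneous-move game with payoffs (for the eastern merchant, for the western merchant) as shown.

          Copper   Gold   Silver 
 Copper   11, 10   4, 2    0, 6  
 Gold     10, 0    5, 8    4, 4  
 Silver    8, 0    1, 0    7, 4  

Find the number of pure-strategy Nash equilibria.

Both Copper: the eastern merchant gets 11 (best alternative 10); the western merchant gets 10 (best alternative 6). Neither deviates — NE.
Both Gold: the eastern merchant gets 5 (best alternative 4); the western merchant gets 8 (best alternative 4). Neither deviates — NE.
Both Silver: the eastern merchant gets 7 (best alternative 4); the western merchant gets 4 (best alternative 0). Neither deviates — NE.
(Silver, Copper) is not a NE: the eastern merchant would switch to Copper (11 > 8).
No other cell survives both best-response checks, so there are 3 pure NE.

3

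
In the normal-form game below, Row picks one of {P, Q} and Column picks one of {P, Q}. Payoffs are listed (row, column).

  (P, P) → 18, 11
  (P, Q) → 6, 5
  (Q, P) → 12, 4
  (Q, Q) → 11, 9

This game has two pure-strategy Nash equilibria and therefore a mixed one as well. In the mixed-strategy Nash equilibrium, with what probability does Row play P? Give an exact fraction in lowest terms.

5/11

Row's mix p on P must make Column indifferent between P and Q.
Column's payoff from P: 11p + 4(1−p). From Q: 5p + 9(1−p).
Set equal: 6p = 5(1−p) → p = 5/11.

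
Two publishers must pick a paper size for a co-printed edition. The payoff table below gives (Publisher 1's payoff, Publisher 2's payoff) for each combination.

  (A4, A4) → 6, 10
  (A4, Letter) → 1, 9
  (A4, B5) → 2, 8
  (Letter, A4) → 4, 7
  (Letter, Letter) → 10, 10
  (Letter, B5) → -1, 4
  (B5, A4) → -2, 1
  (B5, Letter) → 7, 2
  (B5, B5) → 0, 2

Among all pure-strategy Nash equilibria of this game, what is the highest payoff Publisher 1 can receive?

10

Both A4 is a pure NE (Publisher 1: 6 ≥ 4; Publisher 2: 10 ≥ 9). Publisher 1 gets 6.
Both Letter is a pure NE (Publisher 1: 10 ≥ 7; Publisher 2: 10 ≥ 7). Publisher 1 gets 10.
Every other cell has a profitable deviation for at least one player. Highest of {6, 10} is 10.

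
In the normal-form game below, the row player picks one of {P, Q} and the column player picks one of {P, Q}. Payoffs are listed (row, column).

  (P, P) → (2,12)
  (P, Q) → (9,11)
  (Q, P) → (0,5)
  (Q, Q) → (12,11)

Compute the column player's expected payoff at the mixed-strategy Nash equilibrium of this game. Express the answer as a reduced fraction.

11

The row player mixes with probability p on P, chosen so the column player is indifferent: 12p + 5(1−p) = 11p + 11(1−p) gives p = 6/7.
The column player's expected payoff is 12·6/7 + 5·1/7 = 11.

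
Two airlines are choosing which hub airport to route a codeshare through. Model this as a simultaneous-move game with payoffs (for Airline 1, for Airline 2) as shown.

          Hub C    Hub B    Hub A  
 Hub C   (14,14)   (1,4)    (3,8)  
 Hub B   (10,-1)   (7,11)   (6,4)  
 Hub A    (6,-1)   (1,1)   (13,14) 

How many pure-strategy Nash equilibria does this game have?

Both Hub C: Airline 1 gets 14 (best alternative 10); Airline 2 gets 14 (best alternative 8). Neither deviates — NE.
Both Hub B: Airline 1 gets 7 (best alternative 1); Airline 2 gets 11 (best alternative 4). Neither deviates — NE.
Both Hub A: Airline 1 gets 13 (best alternative 6); Airline 2 gets 14 (best alternative 1). Neither deviates — NE.
(Hub B, Hub A) is not a NE: Airline 1 would switch to Hub A (13 > 6).
No other cell survives both best-response checks, so there are 3 pure NE.

3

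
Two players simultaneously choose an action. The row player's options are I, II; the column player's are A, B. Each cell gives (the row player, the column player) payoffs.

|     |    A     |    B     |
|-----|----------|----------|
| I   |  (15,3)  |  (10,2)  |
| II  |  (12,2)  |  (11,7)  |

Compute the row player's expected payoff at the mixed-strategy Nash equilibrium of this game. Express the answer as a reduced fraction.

The column player mixes with probability q on A, chosen so the row player is indifferent: 15q + 10(1−q) = 12q + 11(1−q) gives q = 1/4.
The row player's expected payoff (from either row, since indifferent) is 15·1/4 + 10·3/4 = 45/4.

45/4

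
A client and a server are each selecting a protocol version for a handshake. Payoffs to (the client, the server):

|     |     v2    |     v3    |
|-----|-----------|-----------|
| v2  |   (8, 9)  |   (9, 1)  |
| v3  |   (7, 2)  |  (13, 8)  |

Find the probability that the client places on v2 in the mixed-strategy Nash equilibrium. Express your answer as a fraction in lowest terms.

The client's mix p on v2 must make the server indifferent between v2 and v3.
The server's payoff from v2: 9p + 2(1−p). From v3: 1p + 8(1−p).
Set equal: 8p = 6(1−p) → p = 6/14 = 3/7.

3/7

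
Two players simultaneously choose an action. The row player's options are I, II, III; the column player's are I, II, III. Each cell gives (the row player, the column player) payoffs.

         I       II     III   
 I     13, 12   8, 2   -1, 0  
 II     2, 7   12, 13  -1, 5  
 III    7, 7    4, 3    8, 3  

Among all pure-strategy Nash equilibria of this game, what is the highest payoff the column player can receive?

Both I is a pure NE (the row player: 13 ≥ 7; the column player: 12 ≥ 2). The column player gets 12.
Both II is a pure NE (the row player: 12 ≥ 8; the column player: 13 ≥ 7). The column player gets 13.
Every other cell has a profitable deviation for at least one player. Highest of {12, 13} is 13.

13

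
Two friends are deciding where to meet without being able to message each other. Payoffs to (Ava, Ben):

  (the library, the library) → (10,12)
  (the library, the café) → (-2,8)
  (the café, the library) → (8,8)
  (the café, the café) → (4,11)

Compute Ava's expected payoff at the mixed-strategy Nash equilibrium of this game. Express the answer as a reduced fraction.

7

Ben mixes with probability q on the library, chosen so Ava is indifferent: 10q + (-2)(1−q) = 8q + 4(1−q) gives q = 3/4.
Ava's expected payoff (from either row, since indifferent) is 10·3/4 + (-2)·1/4 = 7.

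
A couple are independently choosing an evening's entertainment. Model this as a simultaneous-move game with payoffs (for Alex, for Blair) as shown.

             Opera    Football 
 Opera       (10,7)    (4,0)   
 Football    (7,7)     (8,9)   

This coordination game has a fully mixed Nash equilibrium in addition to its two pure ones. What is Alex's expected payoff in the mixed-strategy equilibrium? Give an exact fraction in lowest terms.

52/7

Blair mixes with probability q on Opera, chosen so Alex is indifferent: 10q + 4(1−q) = 7q + 8(1−q) gives q = 4/7.
Alex's expected payoff (from either row, since indifferent) is 10·4/7 + 4·3/7 = 52/7.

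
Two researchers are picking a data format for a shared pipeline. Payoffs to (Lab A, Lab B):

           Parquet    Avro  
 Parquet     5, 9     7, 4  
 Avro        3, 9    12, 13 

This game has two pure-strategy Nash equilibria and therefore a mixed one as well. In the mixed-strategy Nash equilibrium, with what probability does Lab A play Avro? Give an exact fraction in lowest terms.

Lab A's mix p on Parquet must make Lab B indifferent between Parquet and Avro.
Lab B's payoff from Parquet: 9p + 9(1−p). From Avro: 4p + 13(1−p).
Set equal: 5p = 4(1−p) → p = 4/9.
Probability on Avro is 1 − 4/9 = 5/9.

5/9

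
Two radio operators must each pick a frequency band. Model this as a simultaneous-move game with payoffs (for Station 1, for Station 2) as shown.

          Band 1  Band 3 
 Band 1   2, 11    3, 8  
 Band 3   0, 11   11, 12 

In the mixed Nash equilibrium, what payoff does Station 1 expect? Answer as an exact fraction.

11/5

Station 2 mixes with probability q on Band 1, chosen so Station 1 is indifferent: 2q + 3(1−q) = 0q + 11(1−q) gives q = 4/5.
Station 1's expected payoff (from either row, since indifferent) is 2·4/5 + 3·1/5 = 11/5.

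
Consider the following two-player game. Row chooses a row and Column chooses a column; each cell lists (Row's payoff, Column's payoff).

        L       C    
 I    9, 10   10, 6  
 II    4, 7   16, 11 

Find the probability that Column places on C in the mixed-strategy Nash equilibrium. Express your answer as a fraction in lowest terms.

5/11

Column's mix q on L must make Row indifferent between I and II.
Row's payoff from I: 9q + 10(1−q). From II: 4q + 16(1−q).
Set equal: 5q = 6(1−q) → q = 6/11.
Probability on C is 1 − 6/11 = 5/11.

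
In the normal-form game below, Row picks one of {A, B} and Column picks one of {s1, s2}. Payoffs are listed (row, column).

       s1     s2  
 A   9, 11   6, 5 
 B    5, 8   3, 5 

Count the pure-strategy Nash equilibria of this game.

(A, s1): Row gets 9 (best alternative 5); Column gets 11 (best alternative 5). Neither deviates — NE.
(B, s2) is not a NE: Row would switch to A (6 > 3).
No other cell survives both best-response checks, so there is 1 pure NE.

1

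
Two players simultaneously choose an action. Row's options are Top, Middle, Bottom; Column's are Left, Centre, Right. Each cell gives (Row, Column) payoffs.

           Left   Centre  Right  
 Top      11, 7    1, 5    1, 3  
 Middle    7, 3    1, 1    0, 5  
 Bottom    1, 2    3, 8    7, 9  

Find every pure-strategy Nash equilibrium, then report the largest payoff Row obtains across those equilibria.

(Top, Left) is a pure NE (Row: 11 ≥ 7; Column: 7 ≥ 5). Row gets 11.
(Bottom, Right) is a pure NE (Row: 7 ≥ 1; Column: 9 ≥ 8). Row gets 7.
Every other cell has a profitable deviation for at least one player. Highest of {11, 7} is 11.

11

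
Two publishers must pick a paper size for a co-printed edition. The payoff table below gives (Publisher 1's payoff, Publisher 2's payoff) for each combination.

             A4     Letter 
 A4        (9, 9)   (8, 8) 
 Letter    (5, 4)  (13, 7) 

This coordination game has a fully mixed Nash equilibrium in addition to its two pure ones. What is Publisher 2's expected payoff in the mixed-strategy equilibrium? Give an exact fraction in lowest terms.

31/4

Publisher 1 mixes with probability p on A4, chosen so Publisher 2 is indifferent: 9p + 4(1−p) = 8p + 7(1−p) gives p = 3/4.
Publisher 2's expected payoff is 9·3/4 + 4·1/4 = 31/4.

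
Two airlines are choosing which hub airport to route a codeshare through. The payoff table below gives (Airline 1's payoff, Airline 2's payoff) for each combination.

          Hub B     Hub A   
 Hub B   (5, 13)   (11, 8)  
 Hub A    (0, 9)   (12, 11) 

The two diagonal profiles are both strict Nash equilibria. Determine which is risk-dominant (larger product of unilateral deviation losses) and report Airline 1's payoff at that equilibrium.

At both Hub B: Airline 1 loses 5 − 0 = 5 by deviating; Airline 2 loses 13 − 8 = 5. Product = 5·5 = 25.
At both Hub A: Airline 1 loses 12 − 11 = 1 by deviating; Airline 2 loses 11 − 9 = 2. Product = 1·2 = 2.
25 > 2, so both Hub B is risk-dominant. Airline 1's payoff there is 5.

5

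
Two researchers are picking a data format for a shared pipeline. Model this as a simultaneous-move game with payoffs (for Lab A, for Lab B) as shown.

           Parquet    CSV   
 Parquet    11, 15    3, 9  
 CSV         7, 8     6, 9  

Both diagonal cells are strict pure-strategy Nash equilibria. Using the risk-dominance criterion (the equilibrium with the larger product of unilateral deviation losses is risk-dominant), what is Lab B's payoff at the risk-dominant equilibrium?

At both Parquet: Lab A loses 11 − 7 = 4 by deviating; Lab B loses 15 − 9 = 6. Product = 4·6 = 24.
At both CSV: Lab A loses 6 − 3 = 3 by deviating; Lab B loses 9 − 8 = 1. Product = 3·1 = 3.
24 > 3, so both Parquet is risk-dominant. Lab B's payoff there is 15.

15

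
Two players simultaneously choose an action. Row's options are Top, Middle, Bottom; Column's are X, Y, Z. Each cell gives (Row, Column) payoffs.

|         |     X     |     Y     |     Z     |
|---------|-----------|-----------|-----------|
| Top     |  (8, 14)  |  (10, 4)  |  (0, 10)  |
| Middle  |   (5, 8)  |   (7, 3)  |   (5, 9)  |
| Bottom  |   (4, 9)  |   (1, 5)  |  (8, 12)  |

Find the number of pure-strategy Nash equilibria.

(Top, X): Row gets 8 (best alternative 5); Column gets 14 (best alternative 10). Neither deviates — NE.
(Bottom, Z): Row gets 8 (best alternative 5); Column gets 12 (best alternative 9). Neither deviates — NE.
(Middle, Y) is not a NE: Row would switch to Top (10 > 7).
No other cell survives both best-response checks, so there are 2 pure NE.

2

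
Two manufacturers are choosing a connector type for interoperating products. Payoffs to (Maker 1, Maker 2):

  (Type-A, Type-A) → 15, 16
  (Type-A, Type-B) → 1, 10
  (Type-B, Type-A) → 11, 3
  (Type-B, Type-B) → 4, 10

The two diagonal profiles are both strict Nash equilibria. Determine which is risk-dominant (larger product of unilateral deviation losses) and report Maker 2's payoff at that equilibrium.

At both Type-A: Maker 1 loses 15 − 11 = 4 by deviating; Maker 2 loses 16 − 10 = 6. Product = 4·6 = 24.
At both Type-B: Maker 1 loses 4 − 1 = 3 by deviating; Maker 2 loses 10 − 3 = 7. Product = 3·7 = 21.
24 > 21, so both Type-A is risk-dominant. Maker 2's payoff there is 16.

16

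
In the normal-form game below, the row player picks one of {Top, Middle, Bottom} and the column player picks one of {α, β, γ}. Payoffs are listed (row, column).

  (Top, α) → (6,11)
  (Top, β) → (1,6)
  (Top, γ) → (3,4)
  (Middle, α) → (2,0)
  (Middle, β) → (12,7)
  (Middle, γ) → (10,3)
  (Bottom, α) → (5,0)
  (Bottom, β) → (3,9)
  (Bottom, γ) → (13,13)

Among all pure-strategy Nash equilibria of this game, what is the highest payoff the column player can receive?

(Top, α) is a pure NE (the row player: 6 ≥ 5; the column player: 11 ≥ 6). The column player gets 11.
(Middle, β) is a pure NE (the row player: 12 ≥ 3; the column player: 7 ≥ 3). The column player gets 7.
(Bottom, γ) is a pure NE (the row player: 13 ≥ 10; the column player: 13 ≥ 9). The column player gets 13.
Every other cell has a profitable deviation for at least one player. Highest of {11, 7, 13} is 13.

13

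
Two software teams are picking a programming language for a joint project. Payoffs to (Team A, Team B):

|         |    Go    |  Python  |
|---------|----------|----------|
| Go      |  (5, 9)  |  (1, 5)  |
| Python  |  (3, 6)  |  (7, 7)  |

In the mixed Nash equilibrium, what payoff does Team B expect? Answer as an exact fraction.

33/5

Team A mixes with probability p on Go, chosen so Team B is indifferent: 9p + 6(1−p) = 5p + 7(1−p) gives p = 1/5.
Team B's expected payoff is 9·1/5 + 6·4/5 = 33/5.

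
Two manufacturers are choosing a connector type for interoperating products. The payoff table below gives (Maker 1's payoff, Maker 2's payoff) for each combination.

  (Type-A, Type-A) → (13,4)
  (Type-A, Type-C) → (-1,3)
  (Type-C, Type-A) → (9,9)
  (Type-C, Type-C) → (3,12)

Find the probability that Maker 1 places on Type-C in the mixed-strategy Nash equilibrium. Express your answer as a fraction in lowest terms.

1/4

Maker 1's mix p on Type-A must make Maker 2 indifferent between Type-A and Type-C.
Maker 2's payoff from Type-A: 4p + 9(1−p). From Type-C: 3p + 12(1−p).
Set equal: 1p = 3(1−p) → p = 3/4.
Probability on Type-C is 1 − 3/4 = 1/4.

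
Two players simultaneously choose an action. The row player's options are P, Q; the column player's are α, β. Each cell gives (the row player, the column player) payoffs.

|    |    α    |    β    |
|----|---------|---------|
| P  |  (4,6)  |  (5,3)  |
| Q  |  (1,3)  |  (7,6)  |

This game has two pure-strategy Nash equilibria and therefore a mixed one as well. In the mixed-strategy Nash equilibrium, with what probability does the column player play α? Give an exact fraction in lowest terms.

The column player's mix q on α must make the row player indifferent between P and Q.
The row player's payoff from P: 4q + 5(1−q). From Q: 1q + 7(1−q).
Set equal: 3q = 2(1−q) → q = 2/5.

2/5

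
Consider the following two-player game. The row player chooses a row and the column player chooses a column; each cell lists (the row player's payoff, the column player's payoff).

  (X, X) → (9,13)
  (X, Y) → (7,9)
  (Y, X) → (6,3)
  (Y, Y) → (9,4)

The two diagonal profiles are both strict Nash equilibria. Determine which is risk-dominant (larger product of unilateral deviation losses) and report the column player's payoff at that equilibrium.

At both X: the row player loses 9 − 6 = 3 by deviating; the column player loses 13 − 9 = 4. Product = 3·4 = 12.
At both Y: the row player loses 9 − 7 = 2 by deviating; the column player loses 4 − 3 = 1. Product = 2·1 = 2.
12 > 2, so both X is risk-dominant. The column player's payoff there is 13.

13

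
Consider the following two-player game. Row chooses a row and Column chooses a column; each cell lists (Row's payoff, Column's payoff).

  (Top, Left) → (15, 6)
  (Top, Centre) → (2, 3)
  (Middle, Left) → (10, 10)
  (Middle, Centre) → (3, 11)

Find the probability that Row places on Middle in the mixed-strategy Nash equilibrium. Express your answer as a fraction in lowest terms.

Row's mix p on Top must make Column indifferent between Left and Centre.
Column's payoff from Left: 6p + 10(1−p). From Centre: 3p + 11(1−p).
Set equal: 3p = 1(1−p) → p = 1/4.
Probability on Middle is 1 − 1/4 = 3/4.

3/4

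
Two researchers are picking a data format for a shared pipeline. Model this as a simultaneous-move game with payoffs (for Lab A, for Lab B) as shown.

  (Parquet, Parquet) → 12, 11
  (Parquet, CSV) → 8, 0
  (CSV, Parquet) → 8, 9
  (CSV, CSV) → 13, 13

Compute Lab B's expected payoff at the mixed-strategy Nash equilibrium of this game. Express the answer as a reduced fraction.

Lab A mixes with probability p on Parquet, chosen so Lab B is indifferent: 11p + 9(1−p) = 0p + 13(1−p) gives p = 4/15.
Lab B's expected payoff is 11·4/15 + 9·11/15 = 143/15.

143/15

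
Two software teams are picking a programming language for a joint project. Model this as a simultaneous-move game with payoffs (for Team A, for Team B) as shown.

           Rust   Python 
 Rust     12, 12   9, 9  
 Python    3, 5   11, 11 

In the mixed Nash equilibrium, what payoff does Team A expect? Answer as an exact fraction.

Team B mixes with probability q on Rust, chosen so Team A is indifferent: 12q + 9(1−q) = 3q + 11(1−q) gives q = 2/11.
Team A's expected payoff (from either row, since indifferent) is 12·2/11 + 9·9/11 = 105/11.

105/11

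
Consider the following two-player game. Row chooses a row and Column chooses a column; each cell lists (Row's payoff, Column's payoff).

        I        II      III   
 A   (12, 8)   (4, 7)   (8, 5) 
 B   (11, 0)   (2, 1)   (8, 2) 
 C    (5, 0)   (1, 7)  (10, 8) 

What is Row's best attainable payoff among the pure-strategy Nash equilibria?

(A, I) is a pure NE (Row: 12 ≥ 11; Column: 8 ≥ 7). Row gets 12.
(C, III) is a pure NE (Row: 10 ≥ 8; Column: 8 ≥ 7). Row gets 10.
Every other cell has a profitable deviation for at least one player. Highest of {12, 10} is 12.

12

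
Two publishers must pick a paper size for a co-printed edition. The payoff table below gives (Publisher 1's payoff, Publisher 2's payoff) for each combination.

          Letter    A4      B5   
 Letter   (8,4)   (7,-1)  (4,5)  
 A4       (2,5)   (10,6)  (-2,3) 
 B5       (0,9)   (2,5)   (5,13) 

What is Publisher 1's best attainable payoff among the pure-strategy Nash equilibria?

Both A4 is a pure NE (Publisher 1: 10 ≥ 7; Publisher 2: 6 ≥ 5). Publisher 1 gets 10.
Both B5 is a pure NE (Publisher 1: 5 ≥ 4; Publisher 2: 13 ≥ 9). Publisher 1 gets 5.
Every other cell has a profitable deviation for at least one player. Highest of {10, 5} is 10.

10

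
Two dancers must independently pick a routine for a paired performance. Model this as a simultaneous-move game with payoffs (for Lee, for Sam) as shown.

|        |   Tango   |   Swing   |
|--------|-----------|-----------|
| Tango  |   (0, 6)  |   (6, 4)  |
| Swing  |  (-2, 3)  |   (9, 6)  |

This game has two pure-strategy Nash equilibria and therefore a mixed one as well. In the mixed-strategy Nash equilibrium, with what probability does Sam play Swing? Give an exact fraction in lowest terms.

Sam's mix q on Tango must make Lee indifferent between Tango and Swing.
Lee's payoff from Tango: 0q + 6(1−q). From Swing: (-2)q + 9(1−q).
Set equal: 2q = 3(1−q) → q = 3/5.
Probability on Swing is 1 − 3/5 = 2/5.

2/5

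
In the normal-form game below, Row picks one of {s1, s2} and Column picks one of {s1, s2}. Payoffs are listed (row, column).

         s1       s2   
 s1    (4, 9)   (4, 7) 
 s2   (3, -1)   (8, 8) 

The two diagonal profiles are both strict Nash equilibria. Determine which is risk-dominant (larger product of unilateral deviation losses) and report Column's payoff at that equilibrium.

8

At both s1: Row loses 4 − 3 = 1 by deviating; Column loses 9 − 7 = 2. Product = 1·2 = 2.
At both s2: Row loses 8 − 4 = 4 by deviating; Column loses 8 − (-1) = 9. Product = 4·9 = 36.
36 > 2, so both s2 is risk-dominant. Column's payoff there is 8.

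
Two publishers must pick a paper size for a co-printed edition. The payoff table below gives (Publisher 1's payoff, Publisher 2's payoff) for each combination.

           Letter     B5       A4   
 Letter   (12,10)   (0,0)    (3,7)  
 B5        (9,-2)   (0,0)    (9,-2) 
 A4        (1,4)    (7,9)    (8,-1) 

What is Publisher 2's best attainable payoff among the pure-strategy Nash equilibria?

10

Both Letter is a pure NE (Publisher 1: 12 ≥ 9; Publisher 2: 10 ≥ 7). Publisher 2 gets 10.
(A4, B5) is a pure NE (Publisher 1: 7 ≥ 0; Publisher 2: 9 ≥ 4). Publisher 2 gets 9.
Every other cell has a profitable deviation for at least one player. Highest of {10, 9} is 10.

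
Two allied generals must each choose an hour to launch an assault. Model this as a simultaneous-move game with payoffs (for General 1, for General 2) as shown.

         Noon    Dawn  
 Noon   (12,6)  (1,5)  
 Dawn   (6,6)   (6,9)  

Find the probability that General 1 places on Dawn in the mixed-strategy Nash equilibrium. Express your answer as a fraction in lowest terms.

General 1's mix p on Noon must make General 2 indifferent between Noon and Dawn.
General 2's payoff from Noon: 6p + 6(1−p). From Dawn: 5p + 9(1−p).
Set equal: 1p = 3(1−p) → p = 3/4.
Probability on Dawn is 1 − 3/4 = 1/4.

1/4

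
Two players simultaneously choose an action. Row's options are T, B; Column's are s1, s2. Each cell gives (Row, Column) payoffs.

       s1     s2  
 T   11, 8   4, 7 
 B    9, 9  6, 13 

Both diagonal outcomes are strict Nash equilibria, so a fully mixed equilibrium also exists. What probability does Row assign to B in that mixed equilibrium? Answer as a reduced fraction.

1/5

Row's mix p on T must make Column indifferent between s1 and s2.
Column's payoff from s1: 8p + 9(1−p). From s2: 7p + 13(1−p).
Set equal: 1p = 4(1−p) → p = 4/5.
Probability on B is 1 − 4/5 = 1/5.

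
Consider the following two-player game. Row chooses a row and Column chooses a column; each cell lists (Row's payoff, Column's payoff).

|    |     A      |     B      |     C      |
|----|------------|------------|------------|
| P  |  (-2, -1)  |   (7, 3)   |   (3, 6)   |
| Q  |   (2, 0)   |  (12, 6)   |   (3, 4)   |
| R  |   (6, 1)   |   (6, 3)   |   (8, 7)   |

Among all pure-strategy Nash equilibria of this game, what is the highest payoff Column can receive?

(Q, B) is a pure NE (Row: 12 ≥ 7; Column: 6 ≥ 4). Column gets 6.
(R, C) is a pure NE (Row: 8 ≥ 3; Column: 7 ≥ 3). Column gets 7.
Every other cell has a profitable deviation for at least one player. Highest of {6, 7} is 7.

7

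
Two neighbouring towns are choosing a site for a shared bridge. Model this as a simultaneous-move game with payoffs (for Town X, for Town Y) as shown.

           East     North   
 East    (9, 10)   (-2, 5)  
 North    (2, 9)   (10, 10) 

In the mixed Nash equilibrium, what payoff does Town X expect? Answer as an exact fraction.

94/19

Town Y mixes with probability q on East, chosen so Town X is indifferent: 9q + (-2)(1−q) = 2q + 10(1−q) gives q = 12/19.
Town X's expected payoff (from either row, since indifferent) is 9·12/19 + (-2)·7/19 = 94/19.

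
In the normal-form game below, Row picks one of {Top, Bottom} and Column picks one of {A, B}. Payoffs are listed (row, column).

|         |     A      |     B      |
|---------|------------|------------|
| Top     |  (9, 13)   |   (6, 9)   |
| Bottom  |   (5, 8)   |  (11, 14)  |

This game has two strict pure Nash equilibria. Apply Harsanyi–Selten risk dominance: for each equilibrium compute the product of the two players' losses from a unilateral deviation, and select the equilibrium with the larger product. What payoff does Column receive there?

14

At (Top, A): Row loses 9 − 5 = 4 by deviating; Column loses 13 − 9 = 4. Product = 4·4 = 16.
At (Bottom, B): Row loses 11 − 6 = 5 by deviating; Column loses 14 − 8 = 6. Product = 5·6 = 30.
30 > 16, so (Bottom, B) is risk-dominant. Column's payoff there is 14.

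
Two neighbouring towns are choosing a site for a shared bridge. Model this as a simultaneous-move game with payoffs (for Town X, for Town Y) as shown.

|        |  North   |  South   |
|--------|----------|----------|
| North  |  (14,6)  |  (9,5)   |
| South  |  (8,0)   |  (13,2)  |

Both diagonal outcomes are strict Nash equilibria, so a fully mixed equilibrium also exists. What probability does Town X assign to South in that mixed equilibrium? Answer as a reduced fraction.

Town X's mix p on North must make Town Y indifferent between North and South.
Town Y's payoff from North: 6p + 0(1−p). From South: 5p + 2(1−p).
Set equal: 1p = 2(1−p) → p = 2/3.
Probability on South is 1 − 2/3 = 1/3.

1/3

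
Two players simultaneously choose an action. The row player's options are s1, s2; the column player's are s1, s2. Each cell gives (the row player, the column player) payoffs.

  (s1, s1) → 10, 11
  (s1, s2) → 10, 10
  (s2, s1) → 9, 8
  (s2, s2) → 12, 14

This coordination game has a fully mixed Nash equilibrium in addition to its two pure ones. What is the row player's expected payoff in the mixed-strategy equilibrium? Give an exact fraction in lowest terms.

The column player mixes with probability q on s1, chosen so the row player is indifferent: 10q + 10(1−q) = 9q + 12(1−q) gives q = 2/3.
The row player's expected payoff (from either row, since indifferent) is 10·2/3 + 10·1/3 = 10.

10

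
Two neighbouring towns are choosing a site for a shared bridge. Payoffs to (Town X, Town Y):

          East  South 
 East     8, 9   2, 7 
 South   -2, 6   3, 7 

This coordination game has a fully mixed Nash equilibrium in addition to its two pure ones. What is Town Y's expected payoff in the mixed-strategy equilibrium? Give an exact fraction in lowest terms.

7

Town X mixes with probability p on East, chosen so Town Y is indifferent: 9p + 6(1−p) = 7p + 7(1−p) gives p = 1/3.
Town Y's expected payoff is 9·1/3 + 6·2/3 = 7.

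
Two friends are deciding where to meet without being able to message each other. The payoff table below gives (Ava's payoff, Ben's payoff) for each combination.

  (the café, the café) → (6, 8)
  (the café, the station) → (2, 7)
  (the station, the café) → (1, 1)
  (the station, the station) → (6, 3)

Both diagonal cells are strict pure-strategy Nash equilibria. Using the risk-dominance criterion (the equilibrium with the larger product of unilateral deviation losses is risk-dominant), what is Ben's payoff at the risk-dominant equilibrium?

At both the café: Ava loses 6 − 1 = 5 by deviating; Ben loses 8 − 7 = 1. Product = 5·1 = 5.
At both the station: Ava loses 6 − 2 = 4 by deviating; Ben loses 3 − 1 = 2. Product = 4·2 = 8.
8 > 5, so both the station is risk-dominant. Ben's payoff there is 3.

3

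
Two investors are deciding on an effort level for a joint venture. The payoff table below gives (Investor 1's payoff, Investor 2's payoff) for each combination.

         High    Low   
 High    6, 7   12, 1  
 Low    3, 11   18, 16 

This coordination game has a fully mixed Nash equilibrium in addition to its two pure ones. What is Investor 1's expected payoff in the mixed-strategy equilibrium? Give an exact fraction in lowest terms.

8

Investor 2 mixes with probability q on High, chosen so Investor 1 is indifferent: 6q + 12(1−q) = 3q + 18(1−q) gives q = 2/3.
Investor 1's expected payoff (from either row, since indifferent) is 6·2/3 + 12·1/3 = 8.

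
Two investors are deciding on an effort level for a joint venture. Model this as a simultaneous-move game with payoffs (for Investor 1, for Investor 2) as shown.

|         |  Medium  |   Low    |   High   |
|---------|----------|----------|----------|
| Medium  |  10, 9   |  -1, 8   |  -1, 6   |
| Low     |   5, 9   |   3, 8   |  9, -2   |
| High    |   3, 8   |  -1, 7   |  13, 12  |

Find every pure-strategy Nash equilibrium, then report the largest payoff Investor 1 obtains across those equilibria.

Both Medium is a pure NE (Investor 1: 10 ≥ 5; Investor 2: 9 ≥ 8). Investor 1 gets 10.
Both High is a pure NE (Investor 1: 13 ≥ 9; Investor 2: 12 ≥ 8). Investor 1 gets 13.
Every other cell has a profitable deviation for at least one player. Highest of {10, 13} is 13.

13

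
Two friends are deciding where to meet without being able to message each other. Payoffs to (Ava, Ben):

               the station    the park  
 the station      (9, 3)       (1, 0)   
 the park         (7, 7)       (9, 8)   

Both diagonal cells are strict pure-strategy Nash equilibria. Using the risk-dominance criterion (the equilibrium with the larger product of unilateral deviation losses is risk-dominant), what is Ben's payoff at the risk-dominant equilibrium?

At both the station: Ava loses 9 − 7 = 2 by deviating; Ben loses 3 − 0 = 3. Product = 2·3 = 6.
At both the park: Ava loses 9 − 1 = 8 by deviating; Ben loses 8 − 7 = 1. Product = 8·1 = 8.
8 > 6, so both the park is risk-dominant. Ben's payoff there is 8.

8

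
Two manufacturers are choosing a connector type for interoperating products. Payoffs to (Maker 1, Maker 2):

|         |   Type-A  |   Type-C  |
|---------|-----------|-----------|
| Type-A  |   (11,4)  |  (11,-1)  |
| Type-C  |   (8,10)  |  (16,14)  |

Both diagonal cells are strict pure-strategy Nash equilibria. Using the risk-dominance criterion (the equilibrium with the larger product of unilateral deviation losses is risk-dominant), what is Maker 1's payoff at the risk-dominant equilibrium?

At both Type-A: Maker 1 loses 11 − 8 = 3 by deviating; Maker 2 loses 4 − (-1) = 5. Product = 3·5 = 15.
At both Type-C: Maker 1 loses 16 − 11 = 5 by deviating; Maker 2 loses 14 − 10 = 4. Product = 5·4 = 20.
20 > 15, so both Type-C is risk-dominant. Maker 1's payoff there is 16.

16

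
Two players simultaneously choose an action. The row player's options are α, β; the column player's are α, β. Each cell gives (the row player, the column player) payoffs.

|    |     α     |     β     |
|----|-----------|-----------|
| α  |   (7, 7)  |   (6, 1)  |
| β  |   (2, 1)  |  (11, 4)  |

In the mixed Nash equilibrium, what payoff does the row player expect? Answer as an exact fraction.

The column player mixes with probability q on α, chosen so the row player is indifferent: 7q + 6(1−q) = 2q + 11(1−q) gives q = 1/2.
The row player's expected payoff (from either row, since indifferent) is 7·1/2 + 6·1/2 = 13/2.

13/2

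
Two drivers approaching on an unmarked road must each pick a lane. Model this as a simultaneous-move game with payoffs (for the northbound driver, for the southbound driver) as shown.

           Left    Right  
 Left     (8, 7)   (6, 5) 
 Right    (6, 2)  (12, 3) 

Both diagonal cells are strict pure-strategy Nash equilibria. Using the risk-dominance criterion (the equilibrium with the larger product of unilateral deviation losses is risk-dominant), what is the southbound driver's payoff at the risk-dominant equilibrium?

At both Left: the northbound driver loses 8 − 6 = 2 by deviating; the southbound driver loses 7 − 5 = 2. Product = 2·2 = 4.
At both Right: the northbound driver loses 12 − 6 = 6 by deviating; the southbound driver loses 3 − 2 = 1. Product = 6·1 = 6.
6 > 4, so both Right is risk-dominant. The southbound driver's payoff there is 3.

3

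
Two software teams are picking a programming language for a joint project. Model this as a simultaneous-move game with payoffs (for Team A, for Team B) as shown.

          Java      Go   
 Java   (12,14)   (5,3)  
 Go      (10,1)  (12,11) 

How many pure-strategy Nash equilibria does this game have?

2

Both Java: Team A gets 12 (best alternative 10); Team B gets 14 (best alternative 3). Neither deviates — NE.
Both Go: Team A gets 12 (best alternative 5); Team B gets 11 (best alternative 1). Neither deviates — NE.
(Java, Go) is not a NE: Team A would switch to Go (12 > 5).
No other cell survives both best-response checks, so there are 2 pure NE.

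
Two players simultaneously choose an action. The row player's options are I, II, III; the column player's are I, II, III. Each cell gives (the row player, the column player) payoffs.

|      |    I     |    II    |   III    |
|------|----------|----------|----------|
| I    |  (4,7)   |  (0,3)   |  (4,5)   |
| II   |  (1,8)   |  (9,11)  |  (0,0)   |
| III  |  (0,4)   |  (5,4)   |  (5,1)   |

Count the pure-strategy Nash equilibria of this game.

2

Both I: the row player gets 4 (best alternative 1); the column player gets 7 (best alternative 5). Neither deviates — NE.
Both II: the row player gets 9 (best alternative 5); the column player gets 11 (best alternative 8). Neither deviates — NE.
Both III is not a NE: the column player would switch to I (4 > 1).
No other cell survives both best-response checks, so there are 2 pure NE.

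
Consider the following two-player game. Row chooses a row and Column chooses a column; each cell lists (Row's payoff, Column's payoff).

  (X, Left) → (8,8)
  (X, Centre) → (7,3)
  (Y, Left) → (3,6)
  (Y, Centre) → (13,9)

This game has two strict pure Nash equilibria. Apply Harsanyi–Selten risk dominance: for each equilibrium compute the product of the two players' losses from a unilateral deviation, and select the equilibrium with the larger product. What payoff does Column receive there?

At (X, Left): Row loses 8 − 3 = 5 by deviating; Column loses 8 − 3 = 5. Product = 5·5 = 25.
At (Y, Centre): Row loses 13 − 7 = 6 by deviating; Column loses 9 − 6 = 3. Product = 6·3 = 18.
25 > 18, so (X, Left) is risk-dominant. Column's payoff there is 8.

8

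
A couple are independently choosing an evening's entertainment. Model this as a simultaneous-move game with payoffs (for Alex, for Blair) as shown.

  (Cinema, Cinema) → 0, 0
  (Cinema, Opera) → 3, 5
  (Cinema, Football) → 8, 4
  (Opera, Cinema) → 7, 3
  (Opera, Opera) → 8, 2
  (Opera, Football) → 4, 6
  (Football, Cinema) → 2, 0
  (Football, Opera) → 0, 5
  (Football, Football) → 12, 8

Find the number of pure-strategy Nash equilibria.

Both Football: Alex gets 12 (best alternative 8); Blair gets 8 (best alternative 5). Neither deviates — NE.
Both Opera is not a NE: Blair would switch to Football (6 > 2).
No other cell survives both best-response checks, so there is 1 pure NE.

1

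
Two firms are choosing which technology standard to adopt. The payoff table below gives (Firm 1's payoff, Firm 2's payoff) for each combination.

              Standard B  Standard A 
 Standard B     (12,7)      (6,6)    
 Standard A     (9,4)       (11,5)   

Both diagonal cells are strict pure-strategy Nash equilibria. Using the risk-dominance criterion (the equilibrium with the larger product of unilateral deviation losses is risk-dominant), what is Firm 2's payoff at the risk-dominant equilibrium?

5

At both Standard B: Firm 1 loses 12 − 9 = 3 by deviating; Firm 2 loses 7 − 6 = 1. Product = 3·1 = 3.
At both Standard A: Firm 1 loses 11 − 6 = 5 by deviating; Firm 2 loses 5 − 4 = 1. Product = 5·1 = 5.
5 > 3, so both Standard A is risk-dominant. Firm 2's payoff there is 5.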